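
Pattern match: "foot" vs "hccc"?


Pattern of "foot": [0, 1, 1, 2]
Pattern of "hccc": [0, 1, 1, 1]
Patterns do not match
Same pattern = No


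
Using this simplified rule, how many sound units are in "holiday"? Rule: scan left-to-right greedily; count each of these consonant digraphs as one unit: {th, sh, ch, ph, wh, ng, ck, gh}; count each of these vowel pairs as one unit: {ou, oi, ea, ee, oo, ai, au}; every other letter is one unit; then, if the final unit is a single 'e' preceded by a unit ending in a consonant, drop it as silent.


Word: "holiday" (7 letters)
Left-to-right scan:
  1. 'h' (letter)
  2. 'o' (letter)
  3. 'l' (letter)
  4. 'i' (letter)
  5. 'd' (letter)
  6. 'a' (letter)
  7. 'y' (letter)
Units from scan: 7
Sound units = 7 units


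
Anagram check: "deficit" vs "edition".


Word 1: "deficit" → sorted: cdefiit
Word 2: "edition" → sorted: deiinot
Same letters? cdefiit != deiinot
Anagram = No


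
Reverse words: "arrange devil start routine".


Original: "arrange devil start routine"
Words (1..n): arrange | devil | start | routine
Reversed (n..1): routine | start | devil | arrange
Result = "routine start devil arrange"


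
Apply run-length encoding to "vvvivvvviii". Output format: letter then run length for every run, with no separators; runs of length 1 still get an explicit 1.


String: "vvvivvvviii"
Scanning for consecutive runs:
  'v' x 3
  'i' x 1
  'v' x 4
  'i' x 3
RLE = "v3i1v4i3"


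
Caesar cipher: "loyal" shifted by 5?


Word: "loyal"
Shift: 5
Each letter → (letter + shift) mod 26:
  'l' (11) + 5 = 16 → 'q'
  'o' (14) + 5 = 19 → 't'
  'y' (24) + 5 = 3 → 'd'
  'a' (0) + 5 = 5 → 'f'
  'l' (11) + 5 = 16 → 'q'
Result = "qtdfq"


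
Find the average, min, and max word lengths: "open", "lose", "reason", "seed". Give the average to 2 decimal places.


Lengths: "open"=4, "lose"=4, "reason"=6, "seed"=4
Sum = 18, Count = 4
Average = 18/4 = 4.50
= avg=4.50, min=4, max=6


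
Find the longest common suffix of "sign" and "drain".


Word 1: "sign"
Word 2: "drain"
Comparing from end:
  Pos -1: 'n' == 'n'
  Pos -2: 'g' != 'i' (stop)
LCS = "n" (length 1)


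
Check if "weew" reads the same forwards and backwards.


Word: "weew"
Reversed: "weew"
Forward == Backward? weew == weew
Palindrome = Yes


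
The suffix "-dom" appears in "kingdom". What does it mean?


Suffix: -dom
As in: kingdom -> king + -dom
Meaning = state / realm


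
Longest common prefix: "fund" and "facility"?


Word 1: "fund"
Word 2: "facility"
Comparing from start:
  Pos 0: 'f' == 'f'
  Pos 1: 'u' != 'a' (stop)
LCP = "f" (length 1)


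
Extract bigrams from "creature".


Word: "creature" (length 8)
Number of bigrams = 8 - 2 + 1 = 7
  Position 0: "cr"
  Position 1: "re"
  Position 2: "ea"
  Position 3: "at"
  Position 4: "tu"
  Position 5: "ur"
  Position 6: "re"
Bigrams = "cr", "re", "ea", "at", "tu", "ur", "re"


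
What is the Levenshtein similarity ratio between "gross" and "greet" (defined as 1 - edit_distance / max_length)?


Word 1: "gross" (length 5)
Word 2: "greet" (length 5)
One optimal edit sequence:
  1. keep 'g'
  2. keep 'r'
  3. substitute 'o' -> 'e'  (+1)
  4. substitute 's' -> 'e'  (+1)
  5. substitute 's' -> 't'  (+1)
Edit distance = 3
Max length = max(5, 5) = 5
Similarity = 1 - 3/5
= 0.4000


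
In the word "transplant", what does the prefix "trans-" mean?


Prefix: trans-
Example: transplant = trans- + plant
Meaning = across


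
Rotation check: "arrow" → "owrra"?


Word: "arrow", Candidate: "owrra"
Method: check if candidate is substring of word+word
"arrowarrow" contains "owrra"? No
Is rotation = No


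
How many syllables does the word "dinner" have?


Word: "dinner"
Syllable breakdown: din / ner
Counting: 2 parts
= 2 syllables


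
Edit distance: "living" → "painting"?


Word 1: "living" (length 6)
Word 2: "painting" (length 8)
One optimal edit sequence (insert/delete/substitute each cost 1):
  1. insert 'p'  (+1)
  2. substitute 'l' -> 'a'  (+1)
  3. keep 'i'
  4. insert 'n'  (+1)
  5. substitute 'v' -> 't'  (+1)
  6. keep 'i'
  7. keep 'n'
  8. keep 'g'
Total edit operations: 4
Edit distance = 4


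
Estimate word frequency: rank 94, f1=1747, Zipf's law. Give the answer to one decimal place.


Zipf's law: f(r) = f(1) / r
f(1) = 1747
f(94) = 1747 / 94
= 18.6 occurrences


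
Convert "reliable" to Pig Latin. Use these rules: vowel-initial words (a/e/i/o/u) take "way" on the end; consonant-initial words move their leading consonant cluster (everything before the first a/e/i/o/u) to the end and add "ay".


Word: "reliable"
Starts with consonant(s) → move to end, add 'ay'
Consonant cluster: "r"
Pig Latin = "eliableray"


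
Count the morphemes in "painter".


Word: "painter"
Morphemes: paint / -er
Each morpheme carries meaning
= 2 morphemes


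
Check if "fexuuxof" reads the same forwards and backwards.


Word: "fexuuxof"
Reversed: "foxuuxef"
Forward == Backward? fexuuxof != foxuuxef
Palindrome = No


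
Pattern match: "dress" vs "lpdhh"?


Pattern of "dress": [0, 1, 2, 3, 3]
Pattern of "lpdhh": [0, 1, 2, 3, 3]
Patterns match
Same pattern = Yes


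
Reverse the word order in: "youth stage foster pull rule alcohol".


Original: "youth stage foster pull rule alcohol"
Words (1..n): youth | stage | foster | pull | rule | alcohol
Reversed (n..1): alcohol | rule | pull | foster | stage | youth
Result = "alcohol rule pull foster stage youth"


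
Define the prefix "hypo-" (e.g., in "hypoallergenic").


Prefix: hypo-
Example: hypoallergenic (hypo- + allergenic)
Meaning = under / below normal


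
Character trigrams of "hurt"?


Word: "hurt" (length 4)
Number of trigrams = 4 - 3 + 1 = 2
  Position 0: "hur"
  Position 1: "urt"
Trigrams = "hur", "urt"


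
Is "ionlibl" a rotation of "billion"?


Word: "billion", Candidate: "ionlibl"
Method: check if candidate is substring of word+word
"billionbillion" contains "ionlibl"? No
Is rotation = No


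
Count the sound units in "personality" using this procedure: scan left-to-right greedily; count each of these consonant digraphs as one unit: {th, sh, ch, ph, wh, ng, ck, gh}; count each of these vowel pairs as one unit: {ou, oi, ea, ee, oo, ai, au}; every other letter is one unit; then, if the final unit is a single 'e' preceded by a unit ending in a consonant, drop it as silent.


Word: "personality" (11 letters)
Left-to-right scan:
  [1] 'p' (letter)
  [2] 'e' (letter)
  [3] 'r' (letter)
  [4] 's' (letter)
  [5] 'o' (letter)
  [6] 'n' (letter)
  [7] 'a' (letter)
  [8] 'l' (letter)
  [9] 'i' (letter)
  [10] 't' (letter)
  [11] 'y' (letter)
Units from scan: 11
Sound units = 11 units


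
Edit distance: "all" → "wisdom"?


Word 1: "all" (length 3)
Word 2: "wisdom" (length 6)
One optimal edit sequence (insert/delete/substitute each cost 1):
  1. insert 'w'  (+1)
  2. insert 'i'  (+1)
  3. insert 's'  (+1)
  4. substitute 'a' -> 'd'  (+1)
  5. substitute 'l' -> 'o'  (+1)
  6. substitute 'l' -> 'm'  (+1)
Total edit operations: 6
Edit distance = 6


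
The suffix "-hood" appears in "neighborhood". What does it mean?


Suffix: -hood
Example: neighborhood = neighbor + -hood
Meaning = state / condition


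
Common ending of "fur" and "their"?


Word 1: "fur"
Word 2: "their"
Comparing from end:
  Pos -1: 'r' == 'r'
  Pos -2: 'u' != 'i' (stop)
LCS = "r" (length 1)


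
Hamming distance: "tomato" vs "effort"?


Comparing character by character (same length = 6):
  Pos 0: 't' vs 'e' !=
  Pos 1: 'o' vs 'f' !=
  Pos 2: 'm' vs 'f' !=
  Pos 3: 'a' vs 'o' !=
  Pos 4: 't' vs 'r' !=
  Pos 5: 'o' vs 't' !=
Hamming distance = 6


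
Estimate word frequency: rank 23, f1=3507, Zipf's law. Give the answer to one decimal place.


Zipf's law: f(r) = f(1) / r
f(1) = 3507
f(23) = 3507 / 23
= 152.5 occurrences


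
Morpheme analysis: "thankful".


Word: "thankful"
Morphemes: thank + -ful
Each morpheme carries meaning
= 2 morphemes


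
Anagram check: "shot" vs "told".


Word 1: "shot" → sorted: host
Word 2: "told" → sorted: dlot
Same letters? host != dlot
Anagram = No


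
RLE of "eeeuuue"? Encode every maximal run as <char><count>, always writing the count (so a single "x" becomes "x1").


String: "eeeuuue"
Scanning for consecutive runs:
  'e' x 3
  'u' x 3
  'e' x 1
RLE = "e3u3e1"


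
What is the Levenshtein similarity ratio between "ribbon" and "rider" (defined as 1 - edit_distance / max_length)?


Word 1: "ribbon" (length 6)
Word 2: "rider" (length 5)
One optimal edit sequence:
  1. keep 'r'
  2. keep 'i'
  3. delete 'b'  (+1)
  4. substitute 'b' -> 'd'  (+1)
  5. substitute 'o' -> 'e'  (+1)
  6. substitute 'n' -> 'r'  (+1)
Edit distance = 4
Max length = max(6, 5) = 6
Similarity = 1 - 4/6
= 0.3333


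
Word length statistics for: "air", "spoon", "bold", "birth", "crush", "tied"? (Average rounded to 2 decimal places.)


Lengths: "air"=3, "spoon"=5, "bold"=4, "birth"=5, "crush"=5, "tied"=4
Sum = 26, Count = 6
Average = 26/6 = 4.33
= avg=4.33, min=3, max=5


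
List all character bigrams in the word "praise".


Word: "praise" (length 6)
Number of bigrams = 6 - 2 + 1 = 5
  Position 0: "pr"
  Position 1: "ra"
  Position 2: "ai"
  Position 3: "is"
  Position 4: "se"
Bigrams = "pr", "ra", "ai", "is", "se"


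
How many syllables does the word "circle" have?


Word: "circle"
Syllable breakdown: cir | cle
Counting: 2 parts
= 2 syllables


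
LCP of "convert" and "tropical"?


Word 1: "convert"
Word 2: "tropical"
Comparing from start:
  Pos 0: 'c' != 't' (stop)
LCP = "" (length 0)


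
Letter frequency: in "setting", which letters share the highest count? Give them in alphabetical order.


Word: "setting"
Letter counts:
  'e': 1
  'g': 1
  'i': 1
  'n': 1
  's': 1
  't': 2
Maximum count = 2
Most frequent = 't' (2 times each)


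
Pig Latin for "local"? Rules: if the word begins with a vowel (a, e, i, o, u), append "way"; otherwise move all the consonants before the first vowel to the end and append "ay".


Word: "local"
Starts with consonant(s) → move to end, add 'ay'
Consonant cluster: "l"
Pig Latin = "ocallay"


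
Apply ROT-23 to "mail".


Word: "mail"
Shift: 23
Each letter → (letter + shift) mod 26:
  'm' (12) + 23 = 9 → 'j'
  'a' (0) + 23 = 23 → 'x'
  'i' (8) + 23 = 5 → 'f'
  'l' (11) + 23 = 8 → 'i'
Result = "jxfi"


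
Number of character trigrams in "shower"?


Word: "shower" (length 6)
Number of 3-grams = length - 3 + 1 = 6 - 3 + 1
= 4


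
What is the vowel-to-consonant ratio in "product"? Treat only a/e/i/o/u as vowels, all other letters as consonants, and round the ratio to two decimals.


Word: "product"
Vowels (a,e,i,o,u): 2
Consonants: 5
Ratio = 2/5
= 0.40


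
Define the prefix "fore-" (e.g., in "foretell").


Prefix: fore-
As in: foretell -> fore- + tell
Meaning = before


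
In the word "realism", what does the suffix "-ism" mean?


Suffix: -ism
Example: realism = real + -ism
Meaning = belief / practice


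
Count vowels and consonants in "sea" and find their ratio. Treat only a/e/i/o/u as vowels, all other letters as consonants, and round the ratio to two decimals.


Word: "sea"
Vowels (a,e,i,o,u): 2
Consonants: 1
Ratio = 2/1
= 2.00


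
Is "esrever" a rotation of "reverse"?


Word: "reverse", Candidate: "esrever"
Method: check if candidate is substring of word+word
"reversereverse" contains "esrever"? No
Is rotation = No


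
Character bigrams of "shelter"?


Word: "shelter" (length 7)
Number of bigrams = 7 - 2 + 1 = 6
  Position 0: "sh"
  Position 1: "he"
  Position 2: "el"
  Position 3: "lt"
  Position 4: "te"
  Position 5: "er"
Bigrams = "sh", "he", "el", "lt", "te", "er"


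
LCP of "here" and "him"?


Word 1: "here"
Word 2: "him"
Comparing from start:
  Pos 0: 'h' == 'h'
  Pos 1: 'e' != 'i' (stop)
LCP = "h" (length 1)


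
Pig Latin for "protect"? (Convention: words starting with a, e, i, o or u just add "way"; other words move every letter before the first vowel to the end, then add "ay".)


Word: "protect"
Starts with consonant(s) → move to end, add 'ay'
Consonant cluster: "pr"
Pig Latin = "otectpray"


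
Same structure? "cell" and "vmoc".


Pattern of "cell": [0, 1, 2, 2]
Pattern of "vmoc": [0, 1, 2, 3]
Patterns do not match
Same pattern = No


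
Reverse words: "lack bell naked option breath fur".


Original: "lack bell naked option breath fur"
Words (1..n): lack | bell | naked | option | breath | fur
Reversed (n..1): fur | breath | option | naked | bell | lack
Result = "fur breath option naked bell lack"


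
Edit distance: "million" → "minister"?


Word 1: "million" (length 7)
Word 2: "minister" (length 8)
One optimal edit sequence (insert/delete/substitute each cost 1):
  1. keep 'm'
  2. keep 'i'
  3. insert 'n'  (+1)
  4. substitute 'l' -> 'i'  (+1)
  5. substitute 'l' -> 's'  (+1)
  6. substitute 'i' -> 't'  (+1)
  7. substitute 'o' -> 'e'  (+1)
  8. substitute 'n' -> 'r'  (+1)
Total edit operations: 6
Edit distance = 6


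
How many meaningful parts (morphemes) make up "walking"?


Word: "walking"
Morphemes: walk + -ing
Each morpheme carries meaning
= 2 morphemes


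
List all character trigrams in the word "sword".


Word: "sword" (length 5)
Number of trigrams = 5 - 3 + 1 = 3
  Position 0: "swo"
  Position 1: "wor"
  Position 2: "ord"
Trigrams = "swo", "wor", "ord"


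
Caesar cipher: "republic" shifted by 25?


Word: "republic"
Shift: 25
Each letter → (letter + shift) mod 26:
  'r' (17) + 25 = 16 → 'q'
  'e' (4) + 25 = 3 → 'd'
  'p' (15) + 25 = 14 → 'o'
  'u' (20) + 25 = 19 → 't'
  'b' (1) + 25 = 0 → 'a'
  'l' (11) + 25 = 10 → 'k'
  'i' (8) + 25 = 7 → 'h'
  'c' (2) + 25 = 1 → 'b'
Result = "qdotakhb"


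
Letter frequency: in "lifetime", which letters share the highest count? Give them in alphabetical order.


Word: "lifetime"
Letter counts:
  'e': 2
  'f': 1
  'i': 2
  'l': 1
  'm': 1
  't': 1
Maximum count = 2
Most frequent = 'e', 'i' (2 times each)


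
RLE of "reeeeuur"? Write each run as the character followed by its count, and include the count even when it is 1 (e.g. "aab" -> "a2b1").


String: "reeeeuur"
Scanning for consecutive runs:
  'r' x 1
  'e' x 4
  'u' x 2
  'r' x 1
RLE = "r1e4u2r1"


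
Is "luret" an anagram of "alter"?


Word 1: "alter" → sorted: aelrt
Word 2: "luret" → sorted: elrtu
Same letters? aelrt != elrtu
Anagram = No


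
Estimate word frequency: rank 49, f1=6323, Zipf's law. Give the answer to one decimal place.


Zipf's law: f(r) = f(1) / r
f(1) = 6323
f(49) = 6323 / 49
= 129.0 occurrences


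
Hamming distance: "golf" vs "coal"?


Comparing character by character (same length = 4):
  Pos 0: 'g' vs 'c' !=
  Pos 1: 'o' vs 'o' =
  Pos 2: 'l' vs 'a' !=
  Pos 3: 'f' vs 'l' !=
Hamming distance = 3


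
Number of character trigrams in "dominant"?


Word: "dominant" (length 8)
Number of 3-grams = length - 3 + 1 = 8 - 3 + 1
= 6


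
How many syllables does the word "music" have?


Word: "music"
Syllable breakdown: mu-sic
Counting: 2 parts
= 2 syllables


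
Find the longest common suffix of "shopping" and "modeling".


Word 1: "shopping"
Word 2: "modeling"
Comparing from end:
  Pos -1: 'g' == 'g'
  Pos -2: 'n' == 'n'
  Pos -3: 'i' == 'i'
  Pos -4: 'p' != 'l' (stop)
LCS = "ing" (length 3)


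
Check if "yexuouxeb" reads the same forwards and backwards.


Word: "yexuouxeb"
Reversed: "bexuouxey"
Forward == Backward? yexuouxeb != bexuouxey
Palindrome = No


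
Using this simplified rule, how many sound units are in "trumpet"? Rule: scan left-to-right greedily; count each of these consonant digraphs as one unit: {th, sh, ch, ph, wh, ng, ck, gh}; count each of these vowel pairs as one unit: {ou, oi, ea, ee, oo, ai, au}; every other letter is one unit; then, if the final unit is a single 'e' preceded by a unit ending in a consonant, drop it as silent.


Word: "trumpet" (7 letters)
Left-to-right scan:
  [1] 't' (letter)
  [2] 'r' (letter)
  [3] 'u' (letter)
  [4] 'm' (letter)
  [5] 'p' (letter)
  [6] 'e' (letter)
  [7] 't' (letter)
Units from scan: 7
Sound units = 7 units


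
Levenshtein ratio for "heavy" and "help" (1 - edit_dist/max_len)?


Word 1: "heavy" (length 5)
Word 2: "help" (length 4)
One optimal edit sequence:
  1. keep 'h'
  2. keep 'e'
  3. delete 'a'  (+1)
  4. substitute 'v' -> 'l'  (+1)
  5. substitute 'y' -> 'p'  (+1)
Edit distance = 3
Max length = max(5, 4) = 5
Similarity = 1 - 3/5
= 0.4000


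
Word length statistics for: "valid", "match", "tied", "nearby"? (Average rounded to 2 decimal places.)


Lengths: "valid"=5, "match"=5, "tied"=4, "nearby"=6
Sum = 20, Count = 4
Average = 20/4 = 5.00
= avg=5.00, min=4, max=6


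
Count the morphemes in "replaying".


Word: "replaying"
Morphemes: re- + play + -ing
Each morpheme carries meaning
= 3 morphemes


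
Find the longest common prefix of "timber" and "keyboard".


Word 1: "timber"
Word 2: "keyboard"
Comparing from start:
  Pos 0: 't' != 'k' (stop)
LCP = "" (length 0)


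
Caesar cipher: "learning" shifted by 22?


Word: "learning"
Shift: 22
Each letter → (letter + shift) mod 26:
  'l' (11) + 22 = 7 → 'h'
  'e' (4) + 22 = 0 → 'a'
  'a' (0) + 22 = 22 → 'w'
  'r' (17) + 22 = 13 → 'n'
  'n' (13) + 22 = 9 → 'j'
  'i' (8) + 22 = 4 → 'e'
  'n' (13) + 22 = 9 → 'j'
  'g' (6) + 22 = 2 → 'c'
Result = "hawnjejc"


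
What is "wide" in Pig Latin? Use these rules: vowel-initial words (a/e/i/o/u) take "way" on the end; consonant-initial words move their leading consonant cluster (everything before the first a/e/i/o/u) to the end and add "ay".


Word: "wide"
Starts with consonant(s) → move to end, add 'ay'
Consonant cluster: "w"
Pig Latin = "ideway"


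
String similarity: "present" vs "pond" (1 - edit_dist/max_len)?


Word 1: "present" (length 7)
Word 2: "pond" (length 4)
One optimal edit sequence:
  1. keep 'p'
  2. delete 'r'  (+1)
  3. delete 'e'  (+1)
  4. delete 's'  (+1)
  5. substitute 'e' -> 'o'  (+1)
  6. keep 'n'
  7. substitute 't' -> 'd'  (+1)
Edit distance = 5
Max length = max(7, 4) = 7
Similarity = 1 - 5/7
= 0.2857


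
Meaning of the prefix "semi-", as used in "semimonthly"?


Prefix: semi-
Example: semimonthly = semi- + monthly
Meaning = half


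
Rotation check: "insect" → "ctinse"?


Word: "insect", Candidate: "ctinse"
Method: check if candidate is substring of word+word
"insectinsect" contains "ctinse"? Yes
Is rotation = Yes


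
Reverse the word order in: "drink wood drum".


Original: "drink wood drum"
Words (1..n): drink | wood | drum
Reversed (n..1): drum | wood | drink
Result = "drum wood drink"


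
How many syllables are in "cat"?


Word: "cat"
Syllable breakdown: cat
Counting: 1 part
= 1 syllable


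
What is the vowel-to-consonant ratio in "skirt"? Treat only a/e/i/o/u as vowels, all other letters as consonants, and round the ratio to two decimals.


Word: "skirt"
Vowels (a,e,i,o,u): 1
Consonants: 4
Ratio = 1/4
= 0.25


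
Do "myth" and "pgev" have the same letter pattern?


Pattern of "myth": [0, 1, 2, 3]
Pattern of "pgev": [0, 1, 2, 3]
Patterns match
Same pattern = Yes


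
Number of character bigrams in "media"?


Word: "media" (length 5)
Number of 2-grams = length - 2 + 1 = 5 - 2 + 1
= 4


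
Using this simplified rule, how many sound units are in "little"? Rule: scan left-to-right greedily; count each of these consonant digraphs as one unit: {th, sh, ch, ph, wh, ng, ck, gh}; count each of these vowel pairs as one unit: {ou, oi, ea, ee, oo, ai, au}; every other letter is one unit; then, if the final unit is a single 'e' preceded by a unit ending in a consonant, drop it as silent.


Word: "little" (6 letters)
Left-to-right scan:
  [1] 'l' (letter)
  [2] 'i' (letter)
  [3] 't' (letter)
  [4] 't' (letter)
  [5] 'l' (letter)
  [6] 'e' (letter)
Units from scan: 6
Final unit is 'e' after a consonant -> drop as silent (-1)
Sound units = 5 units


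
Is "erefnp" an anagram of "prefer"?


Word 1: "prefer" → sorted: eefprr
Word 2: "erefnp" → sorted: eefnpr
Same letters? eefprr != eefnpr
Anagram = No


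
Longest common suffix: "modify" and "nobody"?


Word 1: "modify"
Word 2: "nobody"
Comparing from end:
  Pos -1: 'y' == 'y'
  Pos -2: 'f' != 'd' (stop)
LCS = "y" (length 1)


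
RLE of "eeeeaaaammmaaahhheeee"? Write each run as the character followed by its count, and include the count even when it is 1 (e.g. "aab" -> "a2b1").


String: "eeeeaaaammmaaahhheeee"
Scanning for consecutive runs:
  'e' x 4
  'a' x 4
  'm' x 3
  'a' x 3
  'h' x 3
  'e' x 4
RLE = "e4a4m3a3h3e4"


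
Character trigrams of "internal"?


Word: "internal" (length 8)
Number of trigrams = 8 - 3 + 1 = 6
  Position 0: "int"
  Position 1: "nte"
  Position 2: "ter"
  Position 3: "ern"
  Position 4: "rna"
  Position 5: "nal"
Trigrams = "int", "nte", "ter", "ern", "rna", "nal"


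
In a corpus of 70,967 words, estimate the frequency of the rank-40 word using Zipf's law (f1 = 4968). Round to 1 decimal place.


Zipf's law: f(r) = f(1) / r
f(1) = 4968
f(40) = 4968 / 40
= 124.2 occurrences


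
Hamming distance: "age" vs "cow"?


Comparing character by character (same length = 3):
  Pos 0: 'a' vs 'c' !=
  Pos 1: 'g' vs 'o' !=
  Pos 2: 'e' vs 'w' !=
Hamming distance = 3


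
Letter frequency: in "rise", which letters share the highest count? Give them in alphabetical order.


Word: "rise"
Letter counts:
  'e': 1
  'i': 1
  'r': 1
  's': 1
Maximum count = 1
Most frequent = 'e', 'i', 'r', 's' (1 time each)


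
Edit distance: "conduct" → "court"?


Word 1: "conduct" (length 7)
Word 2: "court" (length 5)
One optimal edit sequence (insert/delete/substitute each cost 1):
  1. keep 'c'
  2. keep 'o'
  3. delete 'n'  (+1)
  4. delete 'd'  (+1)
  5. keep 'u'
  6. substitute 'c' -> 'r'  (+1)
  7. keep 't'
Total edit operations: 3
Edit distance = 3


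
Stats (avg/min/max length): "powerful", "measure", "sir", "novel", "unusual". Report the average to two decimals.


Lengths: "powerful"=8, "measure"=7, "sir"=3, "novel"=5, "unusual"=7
Sum = 30, Count = 5
Average = 30/5 = 6.00
= avg=6.00, min=3, max=8


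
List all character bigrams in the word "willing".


Word: "willing" (length 7)
Number of bigrams = 7 - 2 + 1 = 6
  Position 0: "wi"
  Position 1: "il"
  Position 2: "ll"
  Position 3: "li"
  Position 4: "in"
  Position 5: "ng"
Bigrams = "wi", "il", "ll", "li", "in", "ng"


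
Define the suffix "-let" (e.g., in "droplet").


Suffix: -let
As in: droplet -> drop + -let
Meaning = small


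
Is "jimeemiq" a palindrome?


Word: "jimeemiq"
Reversed: "qimeemij"
Forward == Backward? jimeemiq != qimeemij
Palindrome = No


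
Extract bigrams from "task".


Word: "task" (length 4)
Number of bigrams = 4 - 2 + 1 = 3
  Position 0: "ta"
  Position 1: "as"
  Position 2: "sk"
Bigrams = "ta", "as", "sk"


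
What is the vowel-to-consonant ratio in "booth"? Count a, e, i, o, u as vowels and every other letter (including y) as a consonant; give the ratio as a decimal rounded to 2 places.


Word: "booth"
Vowels (a,e,i,o,u): 2
Consonants: 3
Ratio = 2/3
= 0.67


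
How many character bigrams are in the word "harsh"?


Word: "harsh" (length 5)
Number of 2-grams = length - 2 + 1 = 5 - 2 + 1
= 4


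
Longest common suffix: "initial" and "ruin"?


Word 1: "initial"
Word 2: "ruin"
Comparing from end:
  Pos -1: 'l' != 'n' (stop)
LCS = "" (length 0)


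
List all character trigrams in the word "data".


Word: "data" (length 4)
Number of trigrams = 4 - 3 + 1 = 2
  Position 0: "dat"
  Position 1: "ata"
Trigrams = "dat", "ata"


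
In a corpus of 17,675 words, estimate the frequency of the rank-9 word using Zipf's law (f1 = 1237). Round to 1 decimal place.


Zipf's law: f(r) = f(1) / r
f(1) = 1237
f(9) = 1237 / 9
= 137.4 occurrences


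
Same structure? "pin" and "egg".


Pattern of "pin": [0, 1, 2]
Pattern of "egg": [0, 1, 1]
Patterns do not match
Same pattern = No


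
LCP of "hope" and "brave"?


Word 1: "hope"
Word 2: "brave"
Comparing from start:
  Pos 0: 'h' != 'b' (stop)
LCP = "" (length 0)


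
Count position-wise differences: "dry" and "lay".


Comparing character by character (same length = 3):
  Pos 0: 'd' vs 'l' !=
  Pos 1: 'r' vs 'a' !=
  Pos 2: 'y' vs 'y' =
Hamming distance = 2


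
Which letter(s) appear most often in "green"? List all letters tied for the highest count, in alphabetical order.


Word: "green"
Letter counts:
  'e': 2
  'g': 1
  'n': 1
  'r': 1
Maximum count = 2
Most frequent = 'e' (2 times each)


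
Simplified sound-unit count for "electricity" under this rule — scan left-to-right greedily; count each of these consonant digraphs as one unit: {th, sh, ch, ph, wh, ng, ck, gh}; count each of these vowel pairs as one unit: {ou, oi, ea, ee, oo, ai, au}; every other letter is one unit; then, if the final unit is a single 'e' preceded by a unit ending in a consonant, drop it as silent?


Word: "electricity" (11 letters)
Left-to-right scan:
  [1] 'e' (letter)
  [2] 'l' (letter)
  [3] 'e' (letter)
  [4] 'c' (letter)
  [5] 't' (letter)
  [6] 'r' (letter)
  [7] 'i' (letter)
  [8] 'c' (letter)
  [9] 'i' (letter)
  [10] 't' (letter)
  [11] 'y' (letter)
Units from scan: 11
Sound units = 11 units


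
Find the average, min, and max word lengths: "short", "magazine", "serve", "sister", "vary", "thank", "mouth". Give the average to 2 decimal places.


Lengths: "short"=5, "magazine"=8, "serve"=5, "sister"=6, "vary"=4, "thank"=5, "mouth"=5
Sum = 38, Count = 7
Average = 38/7 = 5.43
= avg=5.43, min=4, max=8


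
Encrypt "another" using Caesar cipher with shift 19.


Word: "another"
Shift: 19
Each letter → (letter + shift) mod 26:
  'a' (0) + 19 = 19 → 't'
  'n' (13) + 19 = 6 → 'g'
  'o' (14) + 19 = 7 → 'h'
  't' (19) + 19 = 12 → 'm'
  'h' (7) + 19 = 0 → 'a'
  'e' (4) + 19 = 23 → 'x'
  'r' (17) + 19 = 10 → 'k'
Result = "tghmaxk"


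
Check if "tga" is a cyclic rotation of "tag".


Word: "tag", Candidate: "tga"
Method: check if candidate is substring of word+word
"tagtag" contains "tga"? No
Is rotation = No


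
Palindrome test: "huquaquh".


Word: "huquaquh"
Reversed: "huqauquh"
Forward == Backward? huquaquh != huqauquh
Palindrome = No


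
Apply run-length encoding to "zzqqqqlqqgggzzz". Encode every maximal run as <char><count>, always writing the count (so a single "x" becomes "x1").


String: "zzqqqqlqqgggzzz"
Scanning for consecutive runs:
  'z' x 2
  'q' x 4
  'l' x 1
  'q' x 2
  'g' x 3
  'z' x 3
RLE = "z2q4l1q2g3z3"


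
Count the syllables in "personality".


Word: "personality"
Syllable breakdown: per-son-al-i-ty
Counting: 5 parts
= 5 syllables


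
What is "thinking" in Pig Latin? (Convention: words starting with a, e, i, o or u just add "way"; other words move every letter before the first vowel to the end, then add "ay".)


Word: "thinking"
Starts with consonant(s) → move to end, add 'ay'
Consonant cluster: "th"
Pig Latin = "inkingthay"


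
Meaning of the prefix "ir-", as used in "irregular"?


Prefix: ir-
Example: irregular = ir- + regular
Meaning = not


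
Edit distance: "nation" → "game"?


Word 1: "nation" (length 6)
Word 2: "game" (length 4)
One optimal edit sequence (insert/delete/substitute each cost 1):
  1. substitute 'n' -> 'g'  (+1)
  2. keep 'a'
  3. delete 't'  (+1)
  4. delete 'i'  (+1)
  5. substitute 'o' -> 'm'  (+1)
  6. substitute 'n' -> 'e'  (+1)
Total edit operations: 5
Edit distance = 5


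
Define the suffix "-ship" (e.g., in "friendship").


Suffix: -ship
Example: friendship = friend + -ship
Meaning = state / position


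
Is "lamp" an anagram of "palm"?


Word 1: "palm" → sorted: almp
Word 2: "lamp" → sorted: almp
Same letters? almp == almp
Anagram = Yes


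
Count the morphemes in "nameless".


Word: "nameless"
Morphemes: name | -less
Each morpheme carries meaning
= 2 morphemes


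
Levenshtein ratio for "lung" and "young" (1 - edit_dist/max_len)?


Word 1: "lung" (length 4)
Word 2: "young" (length 5)
One optimal edit sequence:
  1. insert 'y'  (+1)
  2. substitute 'l' -> 'o'  (+1)
  3. keep 'u'
  4. keep 'n'
  5. keep 'g'
Edit distance = 2
Max length = max(4, 5) = 5
Similarity = 1 - 2/5
= 0.6000


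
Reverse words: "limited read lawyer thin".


Original: "limited read lawyer thin"
Words (1..n): limited | read | lawyer | thin
Reversed (n..1): thin | lawyer | read | limited
Result = "thin lawyer read limited"


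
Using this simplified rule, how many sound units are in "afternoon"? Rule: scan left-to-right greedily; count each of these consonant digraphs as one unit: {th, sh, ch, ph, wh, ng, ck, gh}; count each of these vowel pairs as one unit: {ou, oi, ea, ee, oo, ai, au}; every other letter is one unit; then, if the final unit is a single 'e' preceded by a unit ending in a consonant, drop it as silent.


Word: "afternoon" (9 letters)
Left-to-right scan:
  (1) 'a' (letter)
  (2) 'f' (letter)
  (3) 't' (letter)
  (4) 'e' (letter)
  (5) 'r' (letter)
  (6) 'n' (letter)
  (7) 'oo' (vowel-pair)
  (8) 'n' (letter)
Units from scan: 8
Sound units = 8 units


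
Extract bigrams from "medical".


Word: "medical" (length 7)
Number of bigrams = 7 - 2 + 1 = 6
  Position 0: "me"
  Position 1: "ed"
  Position 2: "di"
  Position 3: "ic"
  Position 4: "ca"
  Position 5: "al"
Bigrams = "me", "ed", "di", "ic", "ca", "al"


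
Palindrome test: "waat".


Word: "waat"
Reversed: "taaw"
Forward == Backward? waat != taaw
Palindrome = No


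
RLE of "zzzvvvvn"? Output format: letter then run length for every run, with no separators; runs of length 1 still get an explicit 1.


String: "zzzvvvvn"
Scanning for consecutive runs:
  'z' x 3
  'v' x 4
  'n' x 1
RLE = "z3v4n1"


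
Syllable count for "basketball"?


Word: "basketball"
Syllable breakdown: bas-ket-ball
Counting: 3 parts
= 3 syllables


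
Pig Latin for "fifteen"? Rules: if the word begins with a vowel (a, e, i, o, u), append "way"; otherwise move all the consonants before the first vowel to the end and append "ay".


Word: "fifteen"
Starts with consonant(s) → move to end, add 'ay'
Consonant cluster: "f"
Pig Latin = "ifteenfay"


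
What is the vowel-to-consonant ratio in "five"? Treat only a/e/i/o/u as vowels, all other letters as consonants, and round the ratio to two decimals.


Word: "five"
Vowels (a,e,i,o,u): 2
Consonants: 2
Ratio = 2/2
= 1.00


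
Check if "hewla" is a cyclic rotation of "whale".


Word: "whale", Candidate: "hewla"
Method: check if candidate is substring of word+word
"whalewhale" contains "hewla"? No
Is rotation = No


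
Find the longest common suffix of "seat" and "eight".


Word 1: "seat"
Word 2: "eight"
Comparing from end:
  Pos -1: 't' == 't'
  Pos -2: 'a' != 'h' (stop)
LCS = "t" (length 1)


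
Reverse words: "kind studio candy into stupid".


Original: "kind studio candy into stupid"
Words (1..n): kind | studio | candy | into | stupid
Reversed (n..1): stupid | into | candy | studio | kind
Result = "stupid into candy studio kind"


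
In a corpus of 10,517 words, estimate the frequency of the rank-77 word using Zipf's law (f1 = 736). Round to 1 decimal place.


Zipf's law: f(r) = f(1) / r
f(1) = 736
f(77) = 736 / 77
= 9.6 occurrences


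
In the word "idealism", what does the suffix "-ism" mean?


Suffix: -ism
Example: idealism (ideal + -ism)
Meaning = belief / practice


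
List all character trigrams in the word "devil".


Word: "devil" (length 5)
Number of trigrams = 5 - 3 + 1 = 3
  Position 0: "dev"
  Position 1: "evi"
  Position 2: "vil"
Trigrams = "dev", "evi", "vil"


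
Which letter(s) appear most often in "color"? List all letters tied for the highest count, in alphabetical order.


Word: "color"
Letter counts:
  'c': 1
  'l': 1
  'o': 2
  'r': 1
Maximum count = 2
Most frequent = 'o' (2 times each)


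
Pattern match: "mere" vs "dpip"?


Pattern of "mere": [0, 1, 2, 1]
Pattern of "dpip": [0, 1, 2, 1]
Patterns match
Same pattern = Yes


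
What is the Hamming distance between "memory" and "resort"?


Comparing character by character (same length = 6):
  Pos 0: 'm' vs 'r' !=
  Pos 1: 'e' vs 'e' =
  Pos 2: 'm' vs 's' !=
  Pos 3: 'o' vs 'o' =
  Pos 4: 'r' vs 'r' =
  Pos 5: 'y' vs 't' !=
Hamming distance = 3


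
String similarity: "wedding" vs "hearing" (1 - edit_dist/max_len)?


Word 1: "wedding" (length 7)
Word 2: "hearing" (length 7)
One optimal edit sequence:
  1. substitute 'w' -> 'h'  (+1)
  2. keep 'e'
  3. substitute 'd' -> 'a'  (+1)
  4. substitute 'd' -> 'r'  (+1)
  5. keep 'i'
  6. keep 'n'
  7. keep 'g'
Edit distance = 3
Max length = max(7, 7) = 7
Similarity = 1 - 3/7
= 0.5714


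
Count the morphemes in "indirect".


Word: "indirect"
Morphemes: in- | direct
Each morpheme carries meaning
= 2 morphemes


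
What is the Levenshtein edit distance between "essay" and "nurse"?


Word 1: "essay" (length 5)
Word 2: "nurse" (length 5)
One optimal edit sequence (insert/delete/substitute each cost 1):
  1. substitute 'e' -> 'n'  (+1)
  2. substitute 's' -> 'u'  (+1)
  3. substitute 's' -> 'r'  (+1)
  4. substitute 'a' -> 's'  (+1)
  5. substitute 'y' -> 'e'  (+1)
Total edit operations: 5
Edit distance = 5


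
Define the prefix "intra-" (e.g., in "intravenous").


Prefix: intra-
Example: intravenous (intra- + venous)
Meaning = within


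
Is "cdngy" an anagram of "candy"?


Word 1: "candy" → sorted: acdny
Word 2: "cdngy" → sorted: cdgny
Same letters? acdny != cdgny
Anagram = No


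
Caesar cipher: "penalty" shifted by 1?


Word: "penalty"
Shift: 1
Each letter → (letter + shift) mod 26:
  'p' (15) + 1 = 16 → 'q'
  'e' (4) + 1 = 5 → 'f'
  'n' (13) + 1 = 14 → 'o'
  'a' (0) + 1 = 1 → 'b'
  'l' (11) + 1 = 12 → 'm'
  't' (19) + 1 = 20 → 'u'
  'y' (24) + 1 = 25 → 'z'
Result = "qfobmuz"


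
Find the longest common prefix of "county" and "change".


Word 1: "county"
Word 2: "change"
Comparing from start:
  Pos 0: 'c' == 'c'
  Pos 1: 'o' != 'h' (stop)
LCP = "c" (length 1)


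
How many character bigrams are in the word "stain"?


Word: "stain" (length 5)
Number of 2-grams = length - 2 + 1 = 5 - 2 + 1
= 4


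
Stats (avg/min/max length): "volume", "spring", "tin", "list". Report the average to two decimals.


Lengths: "volume"=6, "spring"=6, "tin"=3, "list"=4
Sum = 19, Count = 4
Average = 19/4 = 4.75
= avg=4.75, min=3, max=6


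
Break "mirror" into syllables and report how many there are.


Word: "mirror"
Syllable breakdown: mir-ror
Counting: 2 parts
= 2 syllables


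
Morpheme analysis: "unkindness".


Word: "unkindness"
Morphemes: un- | kind | -ness
Each morpheme carries meaning
= 3 morphemes


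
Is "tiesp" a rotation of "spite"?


Word: "spite", Candidate: "tiesp"
Method: check if candidate is substring of word+word
"spitespite" contains "tiesp"? No
Is rotation = No


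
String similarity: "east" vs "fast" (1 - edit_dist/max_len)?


Word 1: "east" (length 4)
Word 2: "fast" (length 4)
One optimal edit sequence:
  1. substitute 'e' -> 'f'  (+1)
  2. keep 'a'
  3. keep 's'
  4. keep 't'
Edit distance = 1
Max length = max(4, 4) = 4
Similarity = 1 - 1/4
= 0.7500


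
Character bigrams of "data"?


Word: "data" (length 4)
Number of bigrams = 4 - 2 + 1 = 3
  Position 0: "da"
  Position 1: "at"
  Position 2: "ta"
Bigrams = "da", "at", "ta"


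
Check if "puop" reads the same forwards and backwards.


Word: "puop"
Reversed: "poup"
Forward == Backward? puop != poup
Palindrome = No


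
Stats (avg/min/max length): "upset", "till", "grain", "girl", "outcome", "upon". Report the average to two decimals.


Lengths: "upset"=5, "till"=4, "grain"=5, "girl"=4, "outcome"=7, "upon"=4
Sum = 29, Count = 6
Average = 29/6 = 4.83
= avg=4.83, min=4, max=7


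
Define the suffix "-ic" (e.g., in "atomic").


Suffix: -ic
Example: atomic (atom + -ic)
Meaning = relating to


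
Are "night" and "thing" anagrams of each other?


Word 1: "night" → sorted: ghint
Word 2: "thing" → sorted: ghint
Same letters? ghint == ghint
Anagram = Yes


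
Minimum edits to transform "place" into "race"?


Word 1: "place" (length 5)
Word 2: "race" (length 4)
One optimal edit sequence (insert/delete/substitute each cost 1):
  1. delete 'p'  (+1)
  2. substitute 'l' -> 'r'  (+1)
  3. keep 'a'
  4. keep 'c'
  5. keep 'e'
Total edit operations: 2
Edit distance = 2


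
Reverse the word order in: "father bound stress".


Original: "father bound stress"
Words (1..n): father | bound | stress
Reversed (n..1): stress | bound | father
Result = "stress bound father"


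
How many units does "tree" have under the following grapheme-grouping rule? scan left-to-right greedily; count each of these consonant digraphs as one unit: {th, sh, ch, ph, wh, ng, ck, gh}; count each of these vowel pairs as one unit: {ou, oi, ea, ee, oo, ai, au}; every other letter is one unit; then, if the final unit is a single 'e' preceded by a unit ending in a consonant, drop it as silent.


Word: "tree" (4 letters)
Left-to-right scan:
  1. 't' (letter)
  2. 'r' (letter)
  3. 'ee' (vowel-pair)
Units from scan: 3
Sound units = 3 units


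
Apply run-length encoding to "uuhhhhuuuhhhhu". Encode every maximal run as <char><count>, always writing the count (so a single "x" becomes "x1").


String: "uuhhhhuuuhhhhu"
Scanning for consecutive runs:
  'u' x 2
  'h' x 4
  'u' x 3
  'h' x 4
  'u' x 1
RLE = "u2h4u3h4u1"


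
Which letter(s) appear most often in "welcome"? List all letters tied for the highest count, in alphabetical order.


Word: "welcome"
Letter counts:
  'c': 1
  'e': 2
  'l': 1
  'm': 1
  'o': 1
  'w': 1
Maximum count = 2
Most frequent = 'e' (2 times each)


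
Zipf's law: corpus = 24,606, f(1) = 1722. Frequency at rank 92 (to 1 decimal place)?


Zipf's law: f(r) = f(1) / r
f(1) = 1722
f(92) = 1722 / 92
= 18.7 occurrences


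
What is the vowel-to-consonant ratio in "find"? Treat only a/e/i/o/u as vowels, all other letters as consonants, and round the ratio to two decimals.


Word: "find"
Vowels (a,e,i,o,u): 1
Consonants: 3
Ratio = 1/3
= 0.33


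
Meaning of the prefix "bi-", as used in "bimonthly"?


Prefix: bi-
Example: bimonthly = bi- + monthly
Meaning = two


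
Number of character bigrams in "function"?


Word: "function" (length 8)
Number of 2-grams = length - 2 + 1 = 8 - 2 + 1
= 7


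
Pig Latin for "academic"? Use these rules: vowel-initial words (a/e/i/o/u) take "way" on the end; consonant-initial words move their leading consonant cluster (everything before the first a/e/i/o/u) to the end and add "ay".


Word: "academic"
Starts with vowel → add 'way'
Pig Latin = "academicway"


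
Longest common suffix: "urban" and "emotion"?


Word 1: "urban"
Word 2: "emotion"
Comparing from end:
  Pos -1: 'n' == 'n'
  Pos -2: 'a' != 'o' (stop)
LCS = "n" (length 1)


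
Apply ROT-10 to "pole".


Word: "pole"
Shift: 10
Each letter → (letter + shift) mod 26:
  'p' (15) + 10 = 25 → 'z'
  'o' (14) + 10 = 24 → 'y'
  'l' (11) + 10 = 21 → 'v'
  'e' (4) + 10 = 14 → 'o'
Result = "zyvo"


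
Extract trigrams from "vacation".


Word: "vacation" (length 8)
Number of trigrams = 8 - 3 + 1 = 6
  Position 0: "vac"
  Position 1: "aca"
  Position 2: "cat"
  Position 3: "ati"
  Position 4: "tio"
  Position 5: "ion"
Trigrams = "vac", "aca", "cat", "ati", "tio", "ion"


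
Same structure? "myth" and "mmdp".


Pattern of "myth": [0, 1, 2, 3]
Pattern of "mmdp": [0, 0, 1, 2]
Patterns do not match
Same pattern = No


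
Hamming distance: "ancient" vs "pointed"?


Comparing character by character (same length = 7):
  Pos 0: 'a' vs 'p' !=
  Pos 1: 'n' vs 'o' !=
  Pos 2: 'c' vs 'i' !=
  Pos 3: 'i' vs 'n' !=
  Pos 4: 'e' vs 't' !=
  Pos 5: 'n' vs 'e' !=
  Pos 6: 't' vs 'd' !=
Hamming distance = 7
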